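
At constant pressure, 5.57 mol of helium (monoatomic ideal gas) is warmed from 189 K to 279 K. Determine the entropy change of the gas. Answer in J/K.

ΔS = 45.1 J/K

At constant pressure, ΔS = nC_p ln(T₂/T₁) with C_p = 5R/2 = 20.79 J mol⁻¹ K⁻¹.
ΔS = 5.57 × 20.79 × ln(279/189) = 45.1 J/K.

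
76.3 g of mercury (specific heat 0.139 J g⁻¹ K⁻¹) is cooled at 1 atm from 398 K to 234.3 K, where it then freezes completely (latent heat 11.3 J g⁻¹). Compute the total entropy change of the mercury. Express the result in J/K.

Cooling step: ΔS₁ = m c ln(T_tr/T_i) = 76.3 × 0.139 × ln(234.3/398) = -5.619 J/K.
Phase change: ΔS₂ = −mL/T_tr = −76.3 × 11.3 / 234.3 = -3.68 J/K.
ΔS_total = (-5.619) + (-3.68) = -9.3 J/K.

ΔS = -9.3 J/K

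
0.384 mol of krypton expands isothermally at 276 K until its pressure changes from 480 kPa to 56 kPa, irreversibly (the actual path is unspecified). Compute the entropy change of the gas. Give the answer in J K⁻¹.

ΔS_gas = 6.86 J/K

Entropy is a state function, so ΔS_gas depends only on the end states.
For an isothermal ideal gas ΔS_gas = nR ln(P₁/P₂) = 0.384 × 8.314 × ln(480/56) = 6.86 J/K.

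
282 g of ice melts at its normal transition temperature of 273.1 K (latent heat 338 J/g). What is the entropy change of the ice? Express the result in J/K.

ΔS = 349 J/K

Heat absorbed by the substance: Q = mL = 282 × 338 = 95316 J.
At constant T, ΔS = Q_rev/T = 95316 / 273.1 = 349 J/K.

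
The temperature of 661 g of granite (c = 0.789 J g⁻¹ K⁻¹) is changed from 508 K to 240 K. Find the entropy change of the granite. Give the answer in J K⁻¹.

ΔS = -391 J/K

ΔS = ∫dQ_rev/T = m c ln(T₂/T₁) = 661 × 0.789 × ln(240/508) = -391 J/K.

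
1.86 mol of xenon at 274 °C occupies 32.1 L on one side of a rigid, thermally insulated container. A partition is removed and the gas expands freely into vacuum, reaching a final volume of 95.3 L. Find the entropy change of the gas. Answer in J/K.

ΔS_gas = 16.8 J/K

For an ideal gas in free expansion Q = 0 and W = 0, so T is unchanged.
Entropy is a state function; using a reversible isothermal path, ΔS_gas = nR ln(V₂/V₁) = 1.86 × 8.314 × ln(95.3/32.1) = 16.8 J/K.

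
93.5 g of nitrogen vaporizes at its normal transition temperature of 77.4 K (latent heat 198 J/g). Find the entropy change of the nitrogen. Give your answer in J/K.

ΔS = 239 J/K

Heat absorbed by the substance: Q = mL = 93.5 × 198 = 18513 J.
At constant T, ΔS = Q_rev/T = 18513 / 77.4 = 239 J/K.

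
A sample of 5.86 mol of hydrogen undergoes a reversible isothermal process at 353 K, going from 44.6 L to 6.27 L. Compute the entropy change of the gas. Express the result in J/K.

For an isothermal ideal gas ΔS_gas = nR ln(V₂/V₁) = 5.86 × 8.314 × ln(6.27/44.6) = -95.6 J/K.

ΔS_gas = -95.6 J/K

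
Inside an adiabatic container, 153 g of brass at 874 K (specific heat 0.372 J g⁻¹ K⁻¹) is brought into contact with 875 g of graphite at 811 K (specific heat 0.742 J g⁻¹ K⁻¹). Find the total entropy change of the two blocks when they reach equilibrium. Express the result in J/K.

ΔS_total = 0.15 J/K

Energy balance: T_f = (m₁c₁T₁ + m₂c₂T₂)/(m₁c₁ + m₂c₂) = 816.08 K.
ΔS₁ = m₁c₁ ln(T_f/T₁) = 56.916 × ln(816.08/874) = -3.90278 J/K.
ΔS₂ = m₂c₂ ln(T_f/T₂) = 649.25 × ln(816.08/811) = 4.05231 J/K.
ΔS_total = -3.90278 + 4.05231 = 0.15 J/K.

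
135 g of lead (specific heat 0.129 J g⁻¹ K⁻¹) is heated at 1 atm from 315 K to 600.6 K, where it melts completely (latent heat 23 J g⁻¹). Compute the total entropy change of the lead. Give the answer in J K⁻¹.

Warming step: ΔS₁ = m c ln(T_tr/T_i) = 135 × 0.129 × ln(600.6/315) = 11.24 J/K.
Phase change: ΔS₂ = +mL/T_tr = 135 × 23 / 600.6 = 5.17 J/K.
ΔS_total = (11.24) + (5.17) = 16.4 J/K.

ΔS = 16.4 J/K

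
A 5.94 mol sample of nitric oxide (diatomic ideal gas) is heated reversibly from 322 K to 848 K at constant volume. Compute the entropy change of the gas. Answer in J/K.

At constant volume, ΔS = nC_V ln(T₂/T₁) with C_V = 5R/2 = 20.79 J mol⁻¹ K⁻¹.
ΔS = 5.94 × 20.79 × ln(848/322) = 120 J/K.

ΔS = 120 J/K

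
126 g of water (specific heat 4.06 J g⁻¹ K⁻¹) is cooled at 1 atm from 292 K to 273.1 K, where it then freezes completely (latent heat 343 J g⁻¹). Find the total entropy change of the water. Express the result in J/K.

ΔS = -192 J/K

Cooling step: ΔS₁ = m c ln(T_tr/T_i) = 126 × 4.06 × ln(273.1/292) = -34.23 J/K.
Phase change: ΔS₂ = −mL/T_tr = −126 × 343 / 273.1 = -158.2 J/K.
ΔS_total = (-34.23) + (-158.2) = -192 J/K.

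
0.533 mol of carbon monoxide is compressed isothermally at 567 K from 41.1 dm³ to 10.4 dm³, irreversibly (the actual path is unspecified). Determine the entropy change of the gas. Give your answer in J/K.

ΔS_gas = -6.09 J/K

Entropy is a state function, so ΔS_gas depends only on the end states.
For an isothermal ideal gas ΔS_gas = nR ln(V₂/V₁) = 0.533 × 8.314 × ln(10.4/41.1) = -6.09 J/K.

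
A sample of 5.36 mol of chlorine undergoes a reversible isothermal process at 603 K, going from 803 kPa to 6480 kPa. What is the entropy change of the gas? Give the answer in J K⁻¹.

ΔS_gas = -93.1 J/K

For an isothermal ideal gas ΔS_gas = nR ln(P₁/P₂) = 5.36 × 8.314 × ln(803/6480) = -93.1 J/K.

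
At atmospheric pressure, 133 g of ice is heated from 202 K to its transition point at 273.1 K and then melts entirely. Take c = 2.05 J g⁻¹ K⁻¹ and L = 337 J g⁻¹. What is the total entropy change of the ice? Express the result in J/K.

ΔS = 246 J/K

Warming step: ΔS₁ = m c ln(T_tr/T_i) = 133 × 2.05 × ln(273.1/202) = 82.22 J/K.
Phase change: ΔS₂ = +mL/T_tr = 133 × 337 / 273.1 = 164.1 J/K.
ΔS_total = (82.22) + (164.1) = 246 J/K.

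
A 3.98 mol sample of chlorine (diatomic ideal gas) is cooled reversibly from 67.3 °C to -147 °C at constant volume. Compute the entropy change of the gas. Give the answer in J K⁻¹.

ΔS = -82.1 J/K

In kelvin: T₁ = 340.45 K, T₂ = 126.15 K. At constant volume, ΔS = nC_V ln(T₂/T₁) with C_V = 5R/2 = 20.79 J mol⁻¹ K⁻¹.
ΔS = 3.98 × 20.79 × ln(126.15/340.45) = -82.1 J/K.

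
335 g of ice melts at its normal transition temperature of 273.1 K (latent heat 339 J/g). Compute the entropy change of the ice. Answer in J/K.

ΔS = 416 J/K

Heat absorbed by the substance: Q = mL = 335 × 339 = 113565 J.
At constant T, ΔS = Q_rev/T = 113565 / 273.1 = 416 J/K.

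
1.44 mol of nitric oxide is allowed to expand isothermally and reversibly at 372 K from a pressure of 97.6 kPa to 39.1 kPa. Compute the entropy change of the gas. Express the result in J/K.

ΔS_gas = 11 J/K

For an isothermal ideal gas ΔS_gas = nR ln(P₁/P₂) = 1.44 × 8.314 × ln(97.6/39.1) = 11 J/K.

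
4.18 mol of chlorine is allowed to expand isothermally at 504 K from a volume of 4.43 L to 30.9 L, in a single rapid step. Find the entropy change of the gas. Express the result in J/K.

ΔS_gas = 67.5 J/K

Entropy is a state function, so ΔS_gas depends only on the end states.
For an isothermal ideal gas ΔS_gas = nR ln(V₂/V₁) = 4.18 × 8.314 × ln(30.9/4.43) = 67.5 J/K.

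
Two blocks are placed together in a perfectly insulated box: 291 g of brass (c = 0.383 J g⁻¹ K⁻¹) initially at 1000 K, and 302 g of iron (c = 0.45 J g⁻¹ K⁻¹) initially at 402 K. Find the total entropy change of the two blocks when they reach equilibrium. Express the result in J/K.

ΔS_total = 25.3 J/K

Energy balance: T_f = (m₁c₁T₁ + m₂c₂T₂)/(m₁c₁ + m₂c₂) = 671.45 K.
ΔS₁ = m₁c₁ ln(T_f/T₁) = 111.453 × ln(671.45/1000) = -44.39 J/K.
ΔS₂ = m₂c₂ ln(T_f/T₂) = 135.9 × ln(671.45/402) = 69.71 J/K.
ΔS_total = -44.39 + 69.71 = 25.3 J/K.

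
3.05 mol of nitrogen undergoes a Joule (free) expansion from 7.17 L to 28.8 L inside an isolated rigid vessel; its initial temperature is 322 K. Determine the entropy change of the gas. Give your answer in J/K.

For an ideal gas in free expansion Q = 0 and W = 0, so T is unchanged.
Entropy is a state function; using a reversible isothermal path, ΔS_gas = nR ln(V₂/V₁) = 3.05 × 8.314 × ln(28.8/7.17) = 35.3 J/K.

ΔS_gas = 35.3 J/K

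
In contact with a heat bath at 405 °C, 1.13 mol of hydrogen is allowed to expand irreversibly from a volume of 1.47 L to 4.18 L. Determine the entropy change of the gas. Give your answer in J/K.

Entropy is a state function, so ΔS_gas depends only on the end states.
For an isothermal ideal gas ΔS_gas = nR ln(V₂/V₁) = 1.13 × 8.314 × ln(4.18/1.47) = 9.82 J/K.

ΔS_gas = 9.82 J/K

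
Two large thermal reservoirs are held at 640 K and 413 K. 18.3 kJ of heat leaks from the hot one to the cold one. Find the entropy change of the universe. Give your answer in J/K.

ΔS_total = 15.7 J/K

ΔS_hot = −Q/T_H = −18300/640 = -28.59 J/K and ΔS_cold = +Q/T_C = 18300/413 = 44.31 J/K.
ΔS_total = -28.59 + 44.31 = 15.7 J/K, positive as the second law requires.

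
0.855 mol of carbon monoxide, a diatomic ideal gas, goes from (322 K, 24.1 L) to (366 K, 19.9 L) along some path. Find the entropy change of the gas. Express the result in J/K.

Entropy is a state function: ΔS = nC_V ln(T₂/T₁) + nR ln(V₂/V₁), with C_V = 5R/2 = 20.79 J mol⁻¹ K⁻¹ for a diatomic ideal gas.
ΔS = 0.855 × [20.79 × ln(366/322) + 8.314 × ln(19.9/24.1)] = 0.915 J/K.

ΔS = 0.915 J/K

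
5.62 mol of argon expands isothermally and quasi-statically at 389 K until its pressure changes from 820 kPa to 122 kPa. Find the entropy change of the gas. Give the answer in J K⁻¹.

ΔS_gas = 89 J/K

For an isothermal ideal gas ΔS_gas = nR ln(P₁/P₂) = 5.62 × 8.314 × ln(820/122) = 89 J/K.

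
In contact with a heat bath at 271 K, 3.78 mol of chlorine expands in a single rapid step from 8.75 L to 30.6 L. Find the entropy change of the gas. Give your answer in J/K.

ΔS_gas = 39.3 J/K

Entropy is a state function, so ΔS_gas depends only on the end states.
For an isothermal ideal gas ΔS_gas = nR ln(V₂/V₁) = 3.78 × 8.314 × ln(30.6/8.75) = 39.3 J/K.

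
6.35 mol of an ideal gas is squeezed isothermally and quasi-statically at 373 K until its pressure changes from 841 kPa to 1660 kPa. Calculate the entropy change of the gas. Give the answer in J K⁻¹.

ΔS_gas = -35.9 J/K

For an isothermal ideal gas ΔS_gas = nR ln(P₁/P₂) = 6.35 × 8.314 × ln(841/1660) = -35.9 J/K.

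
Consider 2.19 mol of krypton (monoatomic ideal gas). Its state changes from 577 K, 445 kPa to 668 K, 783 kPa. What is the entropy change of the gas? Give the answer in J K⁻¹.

ΔS = nC_p ln(T₂/T₁) − nR ln(P₂/P₁), with C_p = 5R/2 = 20.79 J mol⁻¹ K⁻¹ for a monoatomic ideal gas.
ΔS = 2.19 × [20.79 × ln(668/577) − 8.314 × ln(783/445)] = -3.62 J/K.

ΔS = -3.62 J/K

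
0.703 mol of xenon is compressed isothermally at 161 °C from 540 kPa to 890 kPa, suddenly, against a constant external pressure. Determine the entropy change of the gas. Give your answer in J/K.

ΔS_gas = -2.92 J/K

Entropy is a state function, so ΔS_gas depends only on the end states.
For an isothermal ideal gas ΔS_gas = nR ln(P₁/P₂) = 0.703 × 8.314 × ln(540/890) = -2.92 J/K.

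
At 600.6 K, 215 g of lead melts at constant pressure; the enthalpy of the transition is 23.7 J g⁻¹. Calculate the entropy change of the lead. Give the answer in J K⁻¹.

Heat absorbed by the substance: Q = mL = 215 × 23.7 = 5095.5 J.
At constant T, ΔS = Q_rev/T = 5095.5 / 600.6 = 8.48 J/K.

ΔS = 8.48 J/K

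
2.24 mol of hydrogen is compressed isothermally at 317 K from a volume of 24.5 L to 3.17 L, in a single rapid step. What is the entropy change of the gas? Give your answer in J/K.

Entropy is a state function, so ΔS_gas depends only on the end states.
For an isothermal ideal gas ΔS_gas = nR ln(V₂/V₁) = 2.24 × 8.314 × ln(3.17/24.5) = -38.1 J/K.

ΔS_gas = -38.1 J/K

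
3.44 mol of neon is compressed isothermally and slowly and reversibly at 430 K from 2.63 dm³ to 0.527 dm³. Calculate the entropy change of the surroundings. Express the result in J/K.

ΔS_surr = 46 J/K

For an isothermal ideal gas ΔS_gas = nR ln(V₂/V₁) = 3.44 × 8.314 × ln(0.527/2.63) = -46 J/K.
The process is reversible, so ΔS_surr = −ΔS_gas = 46 J/K and ΔS_universe = 0.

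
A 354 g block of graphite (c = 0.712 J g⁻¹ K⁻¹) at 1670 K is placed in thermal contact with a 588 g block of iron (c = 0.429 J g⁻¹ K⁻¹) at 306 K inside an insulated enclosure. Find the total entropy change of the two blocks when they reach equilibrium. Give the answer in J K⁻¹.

Energy balance: T_f = (m₁c₁T₁ + m₂c₂T₂)/(m₁c₁ + m₂c₂) = 987.72 K.
ΔS₁ = m₁c₁ ln(T_f/T₁) = 252.048 × ln(987.72/1670) = -132.4 J/K.
ΔS₂ = m₂c₂ ln(T_f/T₂) = 252.252 × ln(987.72/306) = 295.6 J/K.
ΔS_total = -132.4 + 295.6 = 163 J/K.

ΔS_total = 163 J/K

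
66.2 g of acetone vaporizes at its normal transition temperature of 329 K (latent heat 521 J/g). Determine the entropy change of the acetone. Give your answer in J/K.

ΔS = 105 J/K

Heat absorbed by the substance: Q = mL = 66.2 × 521 = 34490.2 J.
At constant T, ΔS = Q_rev/T = 34490.2 / 329 = 105 J/K.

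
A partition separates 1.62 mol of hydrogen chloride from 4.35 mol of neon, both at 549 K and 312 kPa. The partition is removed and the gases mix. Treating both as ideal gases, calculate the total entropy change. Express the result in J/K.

Mole fractions: x_A = 1.62/5.97 = 0.271, x_B = 0.729.
ΔS_mix = −R(n_A ln x_A + n_B ln x_B) = −8.314 × (1.62 ln 0.271 + 4.35 ln 0.729) = 29 J/K.

ΔS_mix = 29 J/K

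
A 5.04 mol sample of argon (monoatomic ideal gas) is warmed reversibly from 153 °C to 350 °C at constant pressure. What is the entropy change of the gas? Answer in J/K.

ΔS = 39.8 J/K

In kelvin: T₁ = 426.15 K, T₂ = 623.15 K. At constant pressure, ΔS = nC_p ln(T₂/T₁) with C_p = 5R/2 = 20.79 J mol⁻¹ K⁻¹.
ΔS = 5.04 × 20.79 × ln(623.15/426.15) = 39.8 J/K.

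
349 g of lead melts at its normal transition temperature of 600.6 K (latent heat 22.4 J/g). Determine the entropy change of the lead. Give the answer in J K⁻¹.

ΔS = 13 J/K

Heat absorbed by the substance: Q = mL = 349 × 22.4 = 7817.6 J.
At constant T, ΔS = Q_rev/T = 7817.6 / 600.6 = 13 J/K.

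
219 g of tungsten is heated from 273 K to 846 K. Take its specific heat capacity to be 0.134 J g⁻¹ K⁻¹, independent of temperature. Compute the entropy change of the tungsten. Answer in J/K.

ΔS = ∫dQ_rev/T = m c ln(T₂/T₁) = 219 × 0.134 × ln(846/273) = 33.2 J/K.

ΔS = 33.2 J/K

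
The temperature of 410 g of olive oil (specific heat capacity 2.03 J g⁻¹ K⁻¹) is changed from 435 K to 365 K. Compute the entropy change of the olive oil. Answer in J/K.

ΔS = ∫dQ_rev/T = m c ln(T₂/T₁) = 410 × 2.03 × ln(365/435) = -146 J/K.

ΔS = -146 J/K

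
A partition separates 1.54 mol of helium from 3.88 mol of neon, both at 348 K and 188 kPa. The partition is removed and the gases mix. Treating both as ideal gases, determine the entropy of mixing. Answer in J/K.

ΔS_mix = 26.9 J/K

Mole fractions: x_A = 1.54/5.42 = 0.284, x_B = 0.716.
ΔS_mix = −R(n_A ln x_A + n_B ln x_B) = −8.314 × (1.54 ln 0.284 + 3.88 ln 0.716) = 26.9 J/K.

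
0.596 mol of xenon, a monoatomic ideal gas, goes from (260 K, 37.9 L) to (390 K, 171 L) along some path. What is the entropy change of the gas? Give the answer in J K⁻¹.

Entropy is a state function: ΔS = nC_V ln(T₂/T₁) + nR ln(V₂/V₁), with C_V = 3R/2 = 12.47 J mol⁻¹ K⁻¹ for a monoatomic ideal gas.
ΔS = 0.596 × [12.47 × ln(390/260) + 8.314 × ln(171/37.9)] = 10.5 J/K.

ΔS = 10.5 J/K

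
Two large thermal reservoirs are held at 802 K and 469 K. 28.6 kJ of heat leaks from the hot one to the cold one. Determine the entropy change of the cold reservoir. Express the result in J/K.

The cold reservoir gains heat Q, so ΔS_cold = +Q/T_C = 28600/469 = 61 J/K.

ΔS_cold = 61 J/K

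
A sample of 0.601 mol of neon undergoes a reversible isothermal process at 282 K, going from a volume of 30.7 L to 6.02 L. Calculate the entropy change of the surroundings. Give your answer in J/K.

ΔS_surr = 8.14 J/K

For an isothermal ideal gas ΔS_gas = nR ln(V₂/V₁) = 0.601 × 8.314 × ln(6.02/30.7) = -8.14 J/K.
The process is reversible, so ΔS_surr = −ΔS_gas = 8.14 J/K and ΔS_universe = 0.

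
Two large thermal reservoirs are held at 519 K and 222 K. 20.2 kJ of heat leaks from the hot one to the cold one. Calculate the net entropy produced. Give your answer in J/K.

ΔS_total = 52.1 J/K

ΔS_hot = −Q/T_H = −20200/519 = -38.92 J/K and ΔS_cold = +Q/T_C = 20200/222 = 90.99 J/K.
ΔS_total = -38.92 + 90.99 = 52.1 J/K, positive as the second law requires.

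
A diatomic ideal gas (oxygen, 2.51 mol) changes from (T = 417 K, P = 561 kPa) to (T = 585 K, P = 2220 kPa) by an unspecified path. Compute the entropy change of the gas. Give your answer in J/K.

ΔS = nC_p ln(T₂/T₁) − nR ln(P₂/P₁), with C_p = 7R/2 = 29.1 J mol⁻¹ K⁻¹ for a diatomic ideal gas.
ΔS = 2.51 × [29.1 × ln(585/417) − 8.314 × ln(2220/561)] = -3.98 J/K.

ΔS = -3.98 J/K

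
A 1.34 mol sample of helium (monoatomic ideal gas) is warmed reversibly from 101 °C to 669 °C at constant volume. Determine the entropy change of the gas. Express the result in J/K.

ΔS = 15.4 J/K

In kelvin: T₁ = 374.15 K, T₂ = 942.15 K. At constant volume, ΔS = nC_V ln(T₂/T₁) with C_V = 3R/2 = 12.47 J mol⁻¹ K⁻¹.
ΔS = 1.34 × 12.47 × ln(942.15/374.15) = 15.4 J/K.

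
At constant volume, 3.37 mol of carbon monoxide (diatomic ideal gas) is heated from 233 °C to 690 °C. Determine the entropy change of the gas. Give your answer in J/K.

ΔS = 45.1 J/K

In kelvin: T₁ = 506.15 K, T₂ = 963.15 K. At constant volume, ΔS = nC_V ln(T₂/T₁) with C_V = 5R/2 = 20.79 J mol⁻¹ K⁻¹.
ΔS = 3.37 × 20.79 × ln(963.15/506.15) = 45.1 J/K.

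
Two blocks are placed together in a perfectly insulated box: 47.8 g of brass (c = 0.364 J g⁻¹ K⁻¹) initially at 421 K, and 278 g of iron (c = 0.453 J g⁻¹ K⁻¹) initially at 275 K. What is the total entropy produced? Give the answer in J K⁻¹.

ΔS_total = 1.54 J/K

Energy balance: T_f = (m₁c₁T₁ + m₂c₂T₂)/(m₁c₁ + m₂c₂) = 292.72 K.
ΔS₁ = m₁c₁ ln(T_f/T₁) = 17.3992 × ln(292.72/421) = -6.323 J/K.
ΔS₂ = m₂c₂ ln(T_f/T₂) = 125.934 × ln(292.72/275) = 7.865 J/K.
ΔS_total = -6.323 + 7.865 = 1.54 J/K.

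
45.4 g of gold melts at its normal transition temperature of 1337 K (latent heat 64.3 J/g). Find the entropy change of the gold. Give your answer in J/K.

Heat absorbed by the substance: Q = mL = 45.4 × 64.3 = 2919.22 J.
At constant T, ΔS = Q_rev/T = 2919.22 / 1337 = 2.18 J/K.

ΔS = 2.18 J/K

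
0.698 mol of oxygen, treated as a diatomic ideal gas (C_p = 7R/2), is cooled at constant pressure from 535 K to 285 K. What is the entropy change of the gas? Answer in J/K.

At constant pressure, ΔS = nC_p ln(T₂/T₁) with C_p = 7R/2 = 29.1 J mol⁻¹ K⁻¹.
ΔS = 0.698 × 29.1 × ln(285/535) = -12.8 J/K.

ΔS = -12.8 J/K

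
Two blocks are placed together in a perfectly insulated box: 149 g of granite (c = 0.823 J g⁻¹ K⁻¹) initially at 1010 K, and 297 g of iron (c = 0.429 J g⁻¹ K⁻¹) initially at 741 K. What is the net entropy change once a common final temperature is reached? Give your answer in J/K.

Energy balance: T_f = (m₁c₁T₁ + m₂c₂T₂)/(m₁c₁ + m₂c₂) = 872.93 K.
ΔS₁ = m₁c₁ ln(T_f/T₁) = 122.627 × ln(872.93/1010) = -17.89 J/K.
ΔS₂ = m₂c₂ ln(T_f/T₂) = 127.413 × ln(872.93/741) = 20.88 J/K.
ΔS_total = -17.89 + 20.88 = 2.99 J/K.

ΔS_total = 2.99 J/K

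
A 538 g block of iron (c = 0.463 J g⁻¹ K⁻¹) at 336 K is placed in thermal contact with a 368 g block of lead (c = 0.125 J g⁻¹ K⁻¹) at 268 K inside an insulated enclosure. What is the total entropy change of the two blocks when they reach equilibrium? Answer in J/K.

Energy balance: T_f = (m₁c₁T₁ + m₂c₂T₂)/(m₁c₁ + m₂c₂) = 325.4 K.
ΔS₁ = m₁c₁ ln(T_f/T₁) = 249.094 × ln(325.4/336) = -7.985 J/K.
ΔS₂ = m₂c₂ ln(T_f/T₂) = 46 × ln(325.4/268) = 8.927 J/K.
ΔS_total = -7.985 + 8.927 = 0.942 J/K.

ΔS_total = 0.942 J/K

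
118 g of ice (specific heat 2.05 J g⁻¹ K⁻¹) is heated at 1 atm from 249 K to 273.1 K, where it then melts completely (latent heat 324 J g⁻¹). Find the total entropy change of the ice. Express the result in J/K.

ΔS = 162 J/K

Warming step: ΔS₁ = m c ln(T_tr/T_i) = 118 × 2.05 × ln(273.1/249) = 22.35 J/K.
Phase change: ΔS₂ = +mL/T_tr = 118 × 324 / 273.1 = 140 J/K.
ΔS_total = (22.35) + (140) = 162 J/K.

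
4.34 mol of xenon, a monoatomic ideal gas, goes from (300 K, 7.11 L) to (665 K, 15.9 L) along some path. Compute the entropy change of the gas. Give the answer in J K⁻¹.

ΔS = 72.1 J/K

Entropy is a state function: ΔS = nC_V ln(T₂/T₁) + nR ln(V₂/V₁), with C_V = 3R/2 = 12.47 J mol⁻¹ K⁻¹ for a monoatomic ideal gas.
ΔS = 4.34 × [12.47 × ln(665/300) + 8.314 × ln(15.9/7.11)] = 72.1 J/K.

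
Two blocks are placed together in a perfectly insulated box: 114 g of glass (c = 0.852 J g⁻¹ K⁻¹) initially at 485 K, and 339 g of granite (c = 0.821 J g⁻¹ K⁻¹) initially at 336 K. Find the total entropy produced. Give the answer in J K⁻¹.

ΔS_total = 5.13 J/K

Energy balance: T_f = (m₁c₁T₁ + m₂c₂T₂)/(m₁c₁ + m₂c₂) = 374.55 K.
ΔS₁ = m₁c₁ ln(T_f/T₁) = 97.128 × ln(374.55/485) = -25.1 J/K.
ΔS₂ = m₂c₂ ln(T_f/T₂) = 278.319 × ln(374.55/336) = 30.23 J/K.
ΔS_total = -25.1 + 30.23 = 5.13 J/K.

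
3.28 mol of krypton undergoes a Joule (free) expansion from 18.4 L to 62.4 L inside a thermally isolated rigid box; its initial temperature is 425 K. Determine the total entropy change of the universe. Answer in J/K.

ΔS_universe = 33.3 J/K

No heat is exchanged and no work is done, so the ideal-gas temperature stays constant.
Entropy is a state function; using a reversible isothermal path, ΔS_gas = nR ln(V₂/V₁) = 3.28 × 8.314 × ln(62.4/18.4) = 33.3 J/K.
The insulated surroundings exchange no heat, so ΔS_surr = 0 and ΔS_universe = ΔS_gas.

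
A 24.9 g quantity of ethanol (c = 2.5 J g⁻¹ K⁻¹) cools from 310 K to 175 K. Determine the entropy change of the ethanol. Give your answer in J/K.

ΔS = ∫dQ_rev/T = m c ln(T₂/T₁) = 24.9 × 2.5 × ln(175/310) = -35.6 J/K.

ΔS = -35.6 J/K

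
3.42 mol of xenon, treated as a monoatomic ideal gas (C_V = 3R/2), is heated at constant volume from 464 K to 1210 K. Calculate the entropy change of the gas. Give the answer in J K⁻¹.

At constant volume, ΔS = nC_V ln(T₂/T₁) with C_V = 3R/2 = 12.47 J mol⁻¹ K⁻¹.
ΔS = 3.42 × 12.47 × ln(1210/464) = 40.9 J/K.

ΔS = 40.9 J/K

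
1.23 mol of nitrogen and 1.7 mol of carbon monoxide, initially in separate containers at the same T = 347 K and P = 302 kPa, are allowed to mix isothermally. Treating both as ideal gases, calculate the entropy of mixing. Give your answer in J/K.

Mole fractions: x_A = 1.23/2.93 = 0.42, x_B = 0.58.
ΔS_mix = −R(n_A ln x_A + n_B ln x_B) = −8.314 × (1.23 ln 0.42 + 1.7 ln 0.58) = 16.6 J/K.

ΔS_mix = 16.6 J/K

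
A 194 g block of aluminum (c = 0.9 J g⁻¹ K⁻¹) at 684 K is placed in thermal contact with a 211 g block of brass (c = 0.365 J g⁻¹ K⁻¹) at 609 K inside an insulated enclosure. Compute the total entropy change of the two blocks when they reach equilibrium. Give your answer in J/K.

ΔS_total = 0.355 J/K

Energy balance: T_f = (m₁c₁T₁ + m₂c₂T₂)/(m₁c₁ + m₂c₂) = 661.04 K.
ΔS₁ = m₁c₁ ln(T_f/T₁) = 174.6 × ln(661.04/684) = -5.96 J/K.
ΔS₂ = m₂c₂ ln(T_f/T₂) = 77.015 × ln(661.04/609) = 6.315 J/K.
ΔS_total = -5.96 + 6.315 = 0.355 J/K.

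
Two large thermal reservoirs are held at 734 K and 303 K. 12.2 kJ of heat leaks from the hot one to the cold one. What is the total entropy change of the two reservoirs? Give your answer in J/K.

ΔS_total = 23.6 J/K

ΔS_hot = −Q/T_H = −12200/734 = -16.62 J/K and ΔS_cold = +Q/T_C = 12200/303 = 40.26 J/K.
ΔS_total = -16.62 + 40.26 = 23.6 J/K, positive as the second law requires.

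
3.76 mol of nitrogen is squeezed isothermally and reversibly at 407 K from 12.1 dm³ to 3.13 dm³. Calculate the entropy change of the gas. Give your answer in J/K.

ΔS_gas = -42.3 J/K

For an isothermal ideal gas ΔS_gas = nR ln(V₂/V₁) = 3.76 × 8.314 × ln(3.13/12.1) = -42.3 J/K.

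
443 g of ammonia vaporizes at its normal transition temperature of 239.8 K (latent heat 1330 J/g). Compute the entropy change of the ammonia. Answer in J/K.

ΔS = 2460 J/K

Heat absorbed by the substance: Q = mL = 443 × 1330 = 589190 J.
At constant T, ΔS = Q_rev/T = 589190 / 239.8 = 2460 J/K.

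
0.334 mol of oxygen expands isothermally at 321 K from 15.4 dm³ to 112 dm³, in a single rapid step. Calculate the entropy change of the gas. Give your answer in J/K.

ΔS_gas = 5.51 J/K

Entropy is a state function, so ΔS_gas depends only on the end states.
For an isothermal ideal gas ΔS_gas = nR ln(V₂/V₁) = 0.334 × 8.314 × ln(112/15.4) = 5.51 J/K.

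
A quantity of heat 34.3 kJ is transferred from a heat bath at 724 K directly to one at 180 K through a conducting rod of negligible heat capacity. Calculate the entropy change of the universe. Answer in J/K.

ΔS_total = 143 J/K

ΔS_hot = −Q/T_H = −34300/724 = -47.38 J/K and ΔS_cold = +Q/T_C = 34300/180 = 190.6 J/K.
ΔS_total = -47.38 + 190.6 = 143 J/K, positive as the second law requires.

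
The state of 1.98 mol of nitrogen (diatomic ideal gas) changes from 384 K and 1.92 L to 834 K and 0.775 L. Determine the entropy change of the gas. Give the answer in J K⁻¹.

ΔS = 17 J/K

Entropy is a state function: ΔS = nC_V ln(T₂/T₁) + nR ln(V₂/V₁), with C_V = 5R/2 = 20.79 J mol⁻¹ K⁻¹ for a diatomic ideal gas.
ΔS = 1.98 × [20.79 × ln(834/384) + 8.314 × ln(0.775/1.92)] = 17 J/K.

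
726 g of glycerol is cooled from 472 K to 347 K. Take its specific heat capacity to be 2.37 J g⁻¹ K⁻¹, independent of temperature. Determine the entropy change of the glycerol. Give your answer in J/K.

ΔS = ∫dQ_rev/T = m c ln(T₂/T₁) = 726 × 2.37 × ln(347/472) = -529 J/K.

ΔS = -529 J/K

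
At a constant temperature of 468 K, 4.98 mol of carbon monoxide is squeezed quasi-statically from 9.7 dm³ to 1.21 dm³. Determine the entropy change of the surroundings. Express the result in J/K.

For an isothermal ideal gas ΔS_gas = nR ln(V₂/V₁) = 4.98 × 8.314 × ln(1.21/9.7) = -86.2 J/K.
The process is reversible, so ΔS_surr = −ΔS_gas = 86.2 J/K and ΔS_universe = 0.

ΔS_surr = 86.2 J/K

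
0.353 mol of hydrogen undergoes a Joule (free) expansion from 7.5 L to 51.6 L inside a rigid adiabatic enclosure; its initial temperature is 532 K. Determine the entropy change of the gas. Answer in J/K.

ΔS_gas = 5.66 J/K

For an ideal gas in free expansion Q = 0 and W = 0, so T is unchanged.
Entropy is a state function; using a reversible isothermal path, ΔS_gas = nR ln(V₂/V₁) = 0.353 × 8.314 × ln(51.6/7.5) = 5.66 J/K.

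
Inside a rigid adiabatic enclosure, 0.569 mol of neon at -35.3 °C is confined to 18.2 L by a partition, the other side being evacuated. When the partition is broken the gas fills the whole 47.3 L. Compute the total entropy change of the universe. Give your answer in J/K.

ΔS_universe = 4.52 J/K

For an ideal gas in free expansion Q = 0 and W = 0, so T is unchanged.
Entropy is a state function; using a reversible isothermal path, ΔS_gas = nR ln(V₂/V₁) = 0.569 × 8.314 × ln(47.3/18.2) = 4.52 J/K.
The insulated surroundings exchange no heat, so ΔS_surr = 0 and ΔS_universe = ΔS_gas.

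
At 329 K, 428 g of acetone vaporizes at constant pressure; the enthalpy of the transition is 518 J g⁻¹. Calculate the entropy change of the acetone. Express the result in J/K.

ΔS = 674 J/K

Heat absorbed by the substance: Q = mL = 428 × 518 = 221704 J.
At constant T, ΔS = Q_rev/T = 221704 / 329 = 674 J/K.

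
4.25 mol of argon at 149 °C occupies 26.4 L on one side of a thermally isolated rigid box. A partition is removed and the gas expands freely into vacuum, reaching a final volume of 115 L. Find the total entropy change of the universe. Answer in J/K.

ΔS_universe = 52 J/K

For an ideal gas in free expansion Q = 0 and W = 0, so T is unchanged.
Entropy is a state function; using a reversible isothermal path, ΔS_gas = nR ln(V₂/V₁) = 4.25 × 8.314 × ln(115/26.4) = 52 J/K.
The insulated surroundings exchange no heat, so ΔS_surr = 0 and ΔS_universe = ΔS_gas.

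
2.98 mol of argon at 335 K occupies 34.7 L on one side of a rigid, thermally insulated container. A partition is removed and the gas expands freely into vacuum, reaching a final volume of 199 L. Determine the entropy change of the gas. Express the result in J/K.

No heat is exchanged and no work is done, so the ideal-gas temperature stays constant.
Entropy is a state function; using a reversible isothermal path, ΔS_gas = nR ln(V₂/V₁) = 2.98 × 8.314 × ln(199/34.7) = 43.3 J/K.

ΔS_gas = 43.3 J/K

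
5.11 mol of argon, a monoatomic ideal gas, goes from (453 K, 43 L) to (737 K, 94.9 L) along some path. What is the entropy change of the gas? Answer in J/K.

Entropy is a state function: ΔS = nC_V ln(T₂/T₁) + nR ln(V₂/V₁), with C_V = 3R/2 = 12.47 J mol⁻¹ K⁻¹ for a monoatomic ideal gas.
ΔS = 5.11 × [12.47 × ln(737/453) + 8.314 × ln(94.9/43)] = 64.6 J/K.

ΔS = 64.6 J/K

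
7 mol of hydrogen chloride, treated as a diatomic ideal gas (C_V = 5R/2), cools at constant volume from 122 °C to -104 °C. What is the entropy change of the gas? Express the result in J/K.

ΔS = -123 J/K

In kelvin: T₁ = 395.15 K, T₂ = 169.15 K. At constant volume, ΔS = nC_V ln(T₂/T₁) with C_V = 5R/2 = 20.79 J mol⁻¹ K⁻¹.
ΔS = 7 × 20.79 × ln(169.15/395.15) = -123 J/K.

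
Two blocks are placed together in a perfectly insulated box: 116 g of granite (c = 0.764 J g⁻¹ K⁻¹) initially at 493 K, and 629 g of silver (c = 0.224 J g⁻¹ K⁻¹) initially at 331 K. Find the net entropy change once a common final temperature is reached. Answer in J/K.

ΔS_total = 4.42 J/K

Energy balance: T_f = (m₁c₁T₁ + m₂c₂T₂)/(m₁c₁ + m₂c₂) = 393.55 K.
ΔS₁ = m₁c₁ ln(T_f/T₁) = 88.624 × ln(393.55/493) = -19.97 J/K.
ΔS₂ = m₂c₂ ln(T_f/T₂) = 140.896 × ln(393.55/331) = 24.39 J/K.
ΔS_total = -19.97 + 24.39 = 4.42 J/K.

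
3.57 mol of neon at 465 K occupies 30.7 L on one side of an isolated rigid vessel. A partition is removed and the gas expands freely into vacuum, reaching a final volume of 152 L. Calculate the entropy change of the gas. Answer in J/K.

ΔS_gas = 47.5 J/K

For an ideal gas in free expansion Q = 0 and W = 0, so T is unchanged.
Entropy is a state function; using a reversible isothermal path, ΔS_gas = nR ln(V₂/V₁) = 3.57 × 8.314 × ln(152/30.7) = 47.5 J/K.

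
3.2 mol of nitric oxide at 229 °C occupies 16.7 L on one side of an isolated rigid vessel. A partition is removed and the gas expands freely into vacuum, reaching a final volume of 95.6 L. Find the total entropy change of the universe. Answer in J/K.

ΔS_universe = 46.4 J/K

No heat is exchanged and no work is done, so the ideal-gas temperature stays constant.
Entropy is a state function; using a reversible isothermal path, ΔS_gas = nR ln(V₂/V₁) = 3.2 × 8.314 × ln(95.6/16.7) = 46.4 J/K.
The insulated surroundings exchange no heat, so ΔS_surr = 0 and ΔS_universe = ΔS_gas.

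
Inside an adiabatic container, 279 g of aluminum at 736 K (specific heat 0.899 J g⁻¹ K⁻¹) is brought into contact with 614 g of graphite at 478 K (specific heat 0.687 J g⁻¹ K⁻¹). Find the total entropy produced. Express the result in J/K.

ΔS_total = 15.1 J/K

Energy balance: T_f = (m₁c₁T₁ + m₂c₂T₂)/(m₁c₁ + m₂c₂) = 574.21 K.
ΔS₁ = m₁c₁ ln(T_f/T₁) = 250.821 × ln(574.21/736) = -62.26 J/K.
ΔS₂ = m₂c₂ ln(T_f/T₂) = 421.818 × ln(574.21/478) = 77.35 J/K.
ΔS_total = -62.26 + 77.35 = 15.1 J/K.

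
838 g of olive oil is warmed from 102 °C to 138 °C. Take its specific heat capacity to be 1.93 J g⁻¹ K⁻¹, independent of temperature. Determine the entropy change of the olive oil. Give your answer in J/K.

In kelvin: T₁ = 375.15 K, T₂ = 411.15 K. ΔS = ∫dQ_rev/T = m c ln(T₂/T₁) = 838 × 1.93 × ln(411.15/375.15) = 148 J/K.

ΔS = 148 J/K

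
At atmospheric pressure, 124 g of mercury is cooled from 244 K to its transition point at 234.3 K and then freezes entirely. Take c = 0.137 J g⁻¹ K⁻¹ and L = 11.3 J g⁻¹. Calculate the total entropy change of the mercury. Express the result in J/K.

ΔS = -6.67 J/K

Cooling step: ΔS₁ = m c ln(T_tr/T_i) = 124 × 0.137 × ln(234.3/244) = -0.6891 J/K.
Phase change: ΔS₂ = −mL/T_tr = −124 × 11.3 / 234.3 = -5.98 J/K.
ΔS_total = (-0.6891) + (-5.98) = -6.67 J/K.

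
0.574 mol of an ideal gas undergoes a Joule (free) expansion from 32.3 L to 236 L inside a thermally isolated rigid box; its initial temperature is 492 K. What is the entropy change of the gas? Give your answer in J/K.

For an ideal gas in free expansion Q = 0 and W = 0, so T is unchanged.
Entropy is a state function; using a reversible isothermal path, ΔS_gas = nR ln(V₂/V₁) = 0.574 × 8.314 × ln(236/32.3) = 9.49 J/K.

ΔS_gas = 9.49 J/K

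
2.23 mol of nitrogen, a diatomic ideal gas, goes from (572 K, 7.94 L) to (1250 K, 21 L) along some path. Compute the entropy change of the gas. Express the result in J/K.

Entropy is a state function: ΔS = nC_V ln(T₂/T₁) + nR ln(V₂/V₁), with C_V = 5R/2 = 20.79 J mol⁻¹ K⁻¹ for a diatomic ideal gas.
ΔS = 2.23 × [20.79 × ln(1250/572) + 8.314 × ln(21/7.94)] = 54.3 J/K.

ΔS = 54.3 J/K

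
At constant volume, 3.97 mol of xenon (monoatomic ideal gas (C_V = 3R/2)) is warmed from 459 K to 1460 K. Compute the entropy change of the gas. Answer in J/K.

ΔS = 57.3 J/K

At constant volume, ΔS = nC_V ln(T₂/T₁) with C_V = 3R/2 = 12.47 J mol⁻¹ K⁻¹.
ΔS = 3.97 × 12.47 × ln(1460/459) = 57.3 J/K.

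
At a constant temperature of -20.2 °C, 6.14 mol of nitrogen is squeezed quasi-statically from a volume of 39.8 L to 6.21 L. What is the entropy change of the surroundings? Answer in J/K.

For an isothermal ideal gas ΔS_gas = nR ln(V₂/V₁) = 6.14 × 8.314 × ln(6.21/39.8) = -94.8 J/K.
The process is reversible, so ΔS_surr = −ΔS_gas = 94.8 J/K and ΔS_universe = 0.

ΔS_surr = 94.8 J/K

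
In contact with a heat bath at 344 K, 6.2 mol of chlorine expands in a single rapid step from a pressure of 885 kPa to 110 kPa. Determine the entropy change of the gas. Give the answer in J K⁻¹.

ΔS_gas = 107 J/K

Entropy is a state function, so ΔS_gas depends only on the end states.
For an isothermal ideal gas ΔS_gas = nR ln(P₁/P₂) = 6.2 × 8.314 × ln(885/110) = 107 J/K.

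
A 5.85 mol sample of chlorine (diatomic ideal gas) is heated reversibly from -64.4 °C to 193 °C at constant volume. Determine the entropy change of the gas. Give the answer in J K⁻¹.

In kelvin: T₁ = 208.75 K, T₂ = 466.15 K. At constant volume, ΔS = nC_V ln(T₂/T₁) with C_V = 5R/2 = 20.79 J mol⁻¹ K⁻¹.
ΔS = 5.85 × 20.79 × ln(466.15/208.75) = 97.7 J/K.

ΔS = 97.7 J/K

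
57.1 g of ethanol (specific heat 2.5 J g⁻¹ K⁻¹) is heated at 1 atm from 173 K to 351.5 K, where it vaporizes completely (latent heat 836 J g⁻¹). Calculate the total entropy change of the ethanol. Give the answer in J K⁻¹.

Warming step: ΔS₁ = m c ln(T_tr/T_i) = 57.1 × 2.5 × ln(351.5/173) = 101.2 J/K.
Phase change: ΔS₂ = +mL/T_tr = 57.1 × 836 / 351.5 = 135.8 J/K.
ΔS_total = (101.2) + (135.8) = 237 J/K.

ΔS = 237 J/K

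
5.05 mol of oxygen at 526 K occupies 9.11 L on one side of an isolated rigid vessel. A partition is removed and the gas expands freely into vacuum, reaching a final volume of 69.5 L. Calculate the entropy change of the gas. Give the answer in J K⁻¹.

No heat is exchanged and no work is done, so the ideal-gas temperature stays constant.
Entropy is a state function; using a reversible isothermal path, ΔS_gas = nR ln(V₂/V₁) = 5.05 × 8.314 × ln(69.5/9.11) = 85.3 J/K.

ΔS_gas = 85.3 J/K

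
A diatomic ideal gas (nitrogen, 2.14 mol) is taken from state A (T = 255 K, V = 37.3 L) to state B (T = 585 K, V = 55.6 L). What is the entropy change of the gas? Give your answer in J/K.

ΔS = 44 J/K

Entropy is a state function: ΔS = nC_V ln(T₂/T₁) + nR ln(V₂/V₁), with C_V = 5R/2 = 20.79 J mol⁻¹ K⁻¹ for a diatomic ideal gas.
ΔS = 2.14 × [20.79 × ln(585/255) + 8.314 × ln(55.6/37.3)] = 44 J/K.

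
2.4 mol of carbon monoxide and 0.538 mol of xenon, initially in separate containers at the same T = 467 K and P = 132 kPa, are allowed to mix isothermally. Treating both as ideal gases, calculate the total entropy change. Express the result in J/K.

ΔS_mix = 11.6 J/K

Mole fractions: x_A = 2.4/2.94 = 0.817, x_B = 0.183.
ΔS_mix = −R(n_A ln x_A + n_B ln x_B) = −8.314 × (2.4 ln 0.817 + 0.538 ln 0.183) = 11.6 J/K.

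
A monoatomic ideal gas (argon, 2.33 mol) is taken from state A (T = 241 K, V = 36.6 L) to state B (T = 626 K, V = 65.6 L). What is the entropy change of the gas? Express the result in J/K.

ΔS = 39 J/K

Entropy is a state function: ΔS = nC_V ln(T₂/T₁) + nR ln(V₂/V₁), with C_V = 3R/2 = 12.47 J mol⁻¹ K⁻¹ for a monoatomic ideal gas.
ΔS = 2.33 × [12.47 × ln(626/241) + 8.314 × ln(65.6/36.6)] = 39 J/K.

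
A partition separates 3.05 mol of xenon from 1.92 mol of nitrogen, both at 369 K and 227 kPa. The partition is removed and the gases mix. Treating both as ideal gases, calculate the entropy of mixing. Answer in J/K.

Mole fractions: x_A = 3.05/4.97 = 0.614, x_B = 0.386.
ΔS_mix = −R(n_A ln x_A + n_B ln x_B) = −8.314 × (3.05 ln 0.614 + 1.92 ln 0.386) = 27.6 J/K.

ΔS_mix = 27.6 J/K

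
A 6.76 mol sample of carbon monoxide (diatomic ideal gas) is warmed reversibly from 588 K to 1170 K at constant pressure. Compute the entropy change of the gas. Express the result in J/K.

At constant pressure, ΔS = nC_p ln(T₂/T₁) with C_p = 7R/2 = 29.1 J mol⁻¹ K⁻¹.
ΔS = 6.76 × 29.1 × ln(1170/588) = 135 J/K.

ΔS = 135 J/K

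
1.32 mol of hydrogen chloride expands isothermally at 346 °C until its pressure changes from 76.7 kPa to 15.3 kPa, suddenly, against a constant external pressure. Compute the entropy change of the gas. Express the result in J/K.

Entropy is a state function, so ΔS_gas depends only on the end states.
For an isothermal ideal gas ΔS_gas = nR ln(P₁/P₂) = 1.32 × 8.314 × ln(76.7/15.3) = 17.7 J/K.

ΔS_gas = 17.7 J/K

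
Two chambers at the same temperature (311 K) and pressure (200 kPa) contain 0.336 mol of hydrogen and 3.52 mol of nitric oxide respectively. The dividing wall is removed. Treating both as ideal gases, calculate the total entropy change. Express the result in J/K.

Mole fractions: x_A = 0.336/3.86 = 0.0871, x_B = 0.913.
ΔS_mix = −R(n_A ln x_A + n_B ln x_B) = −8.314 × (0.336 ln 0.0871 + 3.52 ln 0.913) = 9.49 J/K.

ΔS_mix = 9.49 J/K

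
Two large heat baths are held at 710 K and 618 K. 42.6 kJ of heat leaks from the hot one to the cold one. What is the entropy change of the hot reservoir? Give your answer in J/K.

ΔS_hot = -60 J/K

The hot reservoir loses heat Q, so ΔS_hot = −Q/T_H = −42600/710 = -60 J/K.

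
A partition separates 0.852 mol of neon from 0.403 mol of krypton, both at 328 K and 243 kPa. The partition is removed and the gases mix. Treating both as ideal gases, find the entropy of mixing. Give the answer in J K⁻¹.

Mole fractions: x_A = 0.852/1.25 = 0.679, x_B = 0.321.
ΔS_mix = −R(n_A ln x_A + n_B ln x_B) = −8.314 × (0.852 ln 0.679 + 0.403 ln 0.321) = 6.55 J/K.

ΔS_mix = 6.55 J/K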